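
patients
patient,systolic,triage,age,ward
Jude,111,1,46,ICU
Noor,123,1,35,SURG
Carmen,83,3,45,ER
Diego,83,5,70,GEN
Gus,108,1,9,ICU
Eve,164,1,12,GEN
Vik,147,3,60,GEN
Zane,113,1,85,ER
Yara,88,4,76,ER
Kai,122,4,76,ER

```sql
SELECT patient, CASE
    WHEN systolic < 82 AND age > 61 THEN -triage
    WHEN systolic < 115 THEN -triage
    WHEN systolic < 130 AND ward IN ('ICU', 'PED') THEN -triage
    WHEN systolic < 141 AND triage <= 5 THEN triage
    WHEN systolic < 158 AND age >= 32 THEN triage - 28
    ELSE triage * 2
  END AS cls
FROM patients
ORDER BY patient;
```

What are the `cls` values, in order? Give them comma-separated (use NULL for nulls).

patient=Carmen: systolic < 115 → -3
patient=Diego: systolic < 115 → -5
patient=Eve: ELSE → 2
patient=Gus: systolic < 115 → -1
patient=Jude: systolic < 115 → -1
patient=Kai: systolic < 141 AND triage <= 5 → 4
patient=Noor: systolic < 141 AND triage <= 5 → 1
patient=Vik: systolic < 158 AND age >= 32 → -25
patient=Yara: systolic < 115 → -4
patient=Zane: systolic < 115 → -1

-3, -5, 2, -1, -1, 4, 1, -25, -4, -1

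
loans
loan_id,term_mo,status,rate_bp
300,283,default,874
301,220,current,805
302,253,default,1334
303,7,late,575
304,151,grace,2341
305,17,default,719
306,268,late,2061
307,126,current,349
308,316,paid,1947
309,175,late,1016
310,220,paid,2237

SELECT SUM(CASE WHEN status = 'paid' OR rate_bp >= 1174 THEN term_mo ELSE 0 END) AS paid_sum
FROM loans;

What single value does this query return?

1208

loan_id=300: ✗
loan_id=301: ✗
loan_id=302: ✓ → 253
loan_id=303: ✗
loan_id=304: ✓ → 151
loan_id=305: ✗
loan_id=306: ✓ → 268
loan_id=307: ✗
loan_id=308: ✓ → 316
loan_id=309: ✗
loan_id=310: ✓ → 220
paid_sum = 253 + 151 + 268 + 316 + 220 = 1208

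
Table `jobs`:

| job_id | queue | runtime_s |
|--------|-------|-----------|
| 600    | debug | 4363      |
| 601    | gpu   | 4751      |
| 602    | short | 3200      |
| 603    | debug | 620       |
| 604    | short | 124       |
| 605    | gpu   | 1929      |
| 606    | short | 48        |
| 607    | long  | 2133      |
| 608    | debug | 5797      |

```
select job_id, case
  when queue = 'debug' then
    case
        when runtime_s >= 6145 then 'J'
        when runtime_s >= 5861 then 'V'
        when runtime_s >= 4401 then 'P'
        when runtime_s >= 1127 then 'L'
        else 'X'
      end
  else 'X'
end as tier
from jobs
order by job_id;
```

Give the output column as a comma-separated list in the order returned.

job_id=600: queue='debug' → inner[runtime_s >= 1127] → L
job_id=601: queue='gpu' → outer ELSE → X
job_id=602: queue='short' → outer ELSE → X
job_id=603: queue='debug' → inner[ELSE] → X
job_id=604: queue='short' → outer ELSE → X
job_id=605: queue='gpu' → outer ELSE → X
job_id=606: queue='short' → outer ELSE → X
job_id=607: queue='long' → outer ELSE → X
job_id=608: queue='debug' → inner[runtime_s >= 4401] → P

L, X, X, X, X, X, X, X, P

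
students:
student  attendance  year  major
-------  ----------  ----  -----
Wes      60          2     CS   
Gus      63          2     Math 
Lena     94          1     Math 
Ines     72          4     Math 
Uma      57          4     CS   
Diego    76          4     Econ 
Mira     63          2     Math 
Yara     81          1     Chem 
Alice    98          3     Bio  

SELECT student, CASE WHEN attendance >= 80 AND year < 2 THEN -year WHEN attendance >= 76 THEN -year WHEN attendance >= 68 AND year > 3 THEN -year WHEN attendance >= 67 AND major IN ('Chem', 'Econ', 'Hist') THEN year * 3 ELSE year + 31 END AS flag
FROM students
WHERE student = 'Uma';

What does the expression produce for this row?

35

student = Uma: attendance=57, year=4, major=CS.
attendance >= 80 AND year < 2 → false
attendance >= 76 → false
attendance >= 68 AND year > 3 → false
attendance >= 67 AND major IN ('Chem', 'Econ', 'Hist') → false
No prior WHEN matched → ELSE → 35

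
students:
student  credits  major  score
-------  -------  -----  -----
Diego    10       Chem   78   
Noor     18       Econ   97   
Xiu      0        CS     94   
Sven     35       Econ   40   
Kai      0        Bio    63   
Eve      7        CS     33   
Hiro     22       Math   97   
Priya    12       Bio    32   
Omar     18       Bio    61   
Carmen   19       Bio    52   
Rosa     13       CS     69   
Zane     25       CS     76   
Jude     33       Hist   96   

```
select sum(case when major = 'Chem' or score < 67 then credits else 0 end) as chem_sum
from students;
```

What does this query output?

101

student=Diego: ✓ → 10
student=Noor: ✗
student=Xiu: ✗
student=Sven: ✓ → 35
student=Kai: ✓ → 0
student=Eve: ✓ → 7
student=Hiro: ✗
student=Priya: ✓ → 12
student=Omar: ✓ → 18
student=Carmen: ✓ → 19
student=Rosa: ✗
student=Zane: ✗
student=Jude: ✗
chem_sum = 10 + 35 + 7 + 12 + 18 + 19 = 101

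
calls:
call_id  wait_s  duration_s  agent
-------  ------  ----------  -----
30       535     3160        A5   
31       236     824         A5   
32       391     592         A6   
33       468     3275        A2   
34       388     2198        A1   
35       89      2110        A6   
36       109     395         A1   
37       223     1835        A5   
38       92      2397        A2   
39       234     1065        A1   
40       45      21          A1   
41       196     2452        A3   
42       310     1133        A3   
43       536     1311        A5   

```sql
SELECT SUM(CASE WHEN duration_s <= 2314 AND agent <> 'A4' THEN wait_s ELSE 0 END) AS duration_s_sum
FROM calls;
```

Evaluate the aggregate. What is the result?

2561

call_id=30: ✗
call_id=31: ✓ → 236
call_id=32: ✓ → 391
call_id=33: ✗
call_id=34: ✓ → 388
call_id=35: ✓ → 89
call_id=36: ✓ → 109
call_id=37: ✓ → 223
call_id=38: ✗
call_id=39: ✓ → 234
call_id=40: ✓ → 45
call_id=41: ✗
call_id=42: ✓ → 310
call_id=43: ✓ → 536
duration_s_sum = 236 + 391 + 388 + 89 + 109 + 223 + 234 + 45 + 310 + 536 = 2561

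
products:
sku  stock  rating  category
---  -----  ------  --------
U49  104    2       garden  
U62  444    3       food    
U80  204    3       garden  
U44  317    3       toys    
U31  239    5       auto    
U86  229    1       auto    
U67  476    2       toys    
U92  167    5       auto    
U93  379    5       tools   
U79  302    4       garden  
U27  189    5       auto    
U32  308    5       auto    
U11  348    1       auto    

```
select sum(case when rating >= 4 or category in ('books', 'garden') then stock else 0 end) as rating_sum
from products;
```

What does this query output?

sku=U49: ✓ → 104
sku=U62: ✗
sku=U80: ✓ → 204
sku=U44: ✗
sku=U31: ✓ → 239
sku=U86: ✗
sku=U67: ✗
sku=U92: ✓ → 167
sku=U93: ✓ → 379
sku=U79: ✓ → 302
sku=U27: ✓ → 189
sku=U32: ✓ → 308
sku=U11: ✗
rating_sum = 104 + 204 + 239 + 167 + 379 + 302 + 189 + 308 = 1892

1892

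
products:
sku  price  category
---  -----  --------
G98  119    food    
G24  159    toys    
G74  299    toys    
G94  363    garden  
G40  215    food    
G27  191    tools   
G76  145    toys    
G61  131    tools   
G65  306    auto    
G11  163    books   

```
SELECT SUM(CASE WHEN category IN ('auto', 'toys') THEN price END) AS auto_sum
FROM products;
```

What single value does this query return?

sku=G98: ✗
sku=G24: ✓ → 159
sku=G74: ✓ → 299
sku=G94: ✗
sku=G40: ✗
sku=G27: ✗
sku=G76: ✓ → 145
sku=G61: ✗
sku=G65: ✓ → 306
sku=G11: ✗
auto_sum = 159 + 299 + 145 + 306 = 909

909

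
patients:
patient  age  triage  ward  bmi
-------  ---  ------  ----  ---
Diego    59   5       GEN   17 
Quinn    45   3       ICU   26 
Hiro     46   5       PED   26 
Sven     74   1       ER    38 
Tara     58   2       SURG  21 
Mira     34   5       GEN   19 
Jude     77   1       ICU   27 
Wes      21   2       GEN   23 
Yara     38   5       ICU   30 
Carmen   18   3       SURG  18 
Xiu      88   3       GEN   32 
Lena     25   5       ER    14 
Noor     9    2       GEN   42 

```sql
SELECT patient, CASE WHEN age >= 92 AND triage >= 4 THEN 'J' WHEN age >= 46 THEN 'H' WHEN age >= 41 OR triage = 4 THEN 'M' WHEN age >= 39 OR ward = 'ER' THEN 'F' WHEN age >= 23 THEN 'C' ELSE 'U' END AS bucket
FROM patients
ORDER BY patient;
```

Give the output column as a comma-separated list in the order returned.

U, H, H, H, F, C, U, M, H, H, U, H, C

patient=Carmen: ELSE → U
patient=Diego: age >= 46 → H
patient=Hiro: age >= 46 → H
patient=Jude: age >= 46 → H
patient=Lena: age >= 39 OR ward = 'ER' → F
patient=Mira: age >= 23 → C
patient=Noor: ELSE → U
patient=Quinn: age >= 41 OR triage = 4 → M
patient=Sven: age >= 46 → H
patient=Tara: age >= 46 → H
patient=Wes: ELSE → U
patient=Xiu: age >= 46 → H
patient=Yara: age >= 23 → C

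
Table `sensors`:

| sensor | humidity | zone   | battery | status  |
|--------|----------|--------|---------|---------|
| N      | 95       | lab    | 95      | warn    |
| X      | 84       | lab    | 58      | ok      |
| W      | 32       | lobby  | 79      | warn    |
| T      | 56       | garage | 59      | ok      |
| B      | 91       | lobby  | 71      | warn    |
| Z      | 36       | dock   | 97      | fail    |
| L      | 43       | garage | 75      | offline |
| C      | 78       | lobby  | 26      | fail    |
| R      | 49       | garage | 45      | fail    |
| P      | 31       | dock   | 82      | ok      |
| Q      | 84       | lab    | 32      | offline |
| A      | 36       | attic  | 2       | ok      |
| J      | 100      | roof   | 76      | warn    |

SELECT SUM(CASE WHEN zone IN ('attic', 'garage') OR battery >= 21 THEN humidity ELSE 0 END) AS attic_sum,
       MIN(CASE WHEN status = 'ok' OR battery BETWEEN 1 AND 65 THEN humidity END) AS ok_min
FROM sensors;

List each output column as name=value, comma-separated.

attic_sum=815, ok_min=31

[attic_sum: zone IN ('attic', 'garage') OR battery >= 21]
sensor=N: ✓ → 95
sensor=X: ✓ → 84
sensor=W: ✓ → 32
sensor=T: ✓ → 56
sensor=B: ✓ → 91
sensor=Z: ✓ → 36
sensor=L: ✓ → 43
sensor=C: ✓ → 78
sensor=R: ✓ → 49
sensor=P: ✓ → 31
sensor=Q: ✓ → 84
sensor=A: ✓ → 36
sensor=J: ✓ → 100
attic_sum = 95 + 84 + 32 + 56 + 91 + 36 + 43 + 78 + 49 + 31 + 84 + 36 + 100 = 815
—
[ok_min: status = 'ok' OR battery BETWEEN 1 AND 65]
sensor=N: ✗
sensor=X: ✓ → 84
sensor=W: ✗
sensor=T: ✓ → 56
sensor=B: ✗
sensor=Z: ✗
sensor=L: ✗
sensor=C: ✓ → 78
sensor=R: ✓ → 49
sensor=P: ✓ → 31
sensor=Q: ✓ → 84
sensor=A: ✓ → 36
sensor=J: ✗
ok_min = MIN(84, 56, 78, 49, 31, 84, 36) = 31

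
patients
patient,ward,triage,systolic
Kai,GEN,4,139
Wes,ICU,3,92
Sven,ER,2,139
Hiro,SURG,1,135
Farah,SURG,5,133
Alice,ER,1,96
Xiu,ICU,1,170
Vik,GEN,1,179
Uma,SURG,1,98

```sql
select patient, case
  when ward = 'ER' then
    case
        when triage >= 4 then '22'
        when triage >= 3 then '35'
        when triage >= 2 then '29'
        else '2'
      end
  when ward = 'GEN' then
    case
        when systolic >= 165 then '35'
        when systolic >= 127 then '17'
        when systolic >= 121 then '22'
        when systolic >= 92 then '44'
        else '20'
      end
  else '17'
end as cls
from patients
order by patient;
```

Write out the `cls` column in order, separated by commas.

2, 17, 17, 17, 29, 17, 35, 17, 17

patient=Alice: ward='ER' → inner[ELSE] → 2
patient=Farah: ward='SURG' → outer ELSE → 17
patient=Hiro: ward='SURG' → outer ELSE → 17
patient=Kai: ward='GEN' → inner[systolic >= 127] → 17
patient=Sven: ward='ER' → inner[triage >= 2] → 29
patient=Uma: ward='SURG' → outer ELSE → 17
patient=Vik: ward='GEN' → inner[systolic >= 165] → 35
patient=Wes: ward='ICU' → outer ELSE → 17
patient=Xiu: ward='ICU' → outer ELSE → 17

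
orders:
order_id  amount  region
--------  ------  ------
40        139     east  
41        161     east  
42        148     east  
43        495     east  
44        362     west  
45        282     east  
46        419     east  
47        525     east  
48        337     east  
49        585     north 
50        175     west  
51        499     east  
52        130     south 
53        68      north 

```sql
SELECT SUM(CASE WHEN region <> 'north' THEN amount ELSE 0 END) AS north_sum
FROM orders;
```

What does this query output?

3672

order_id=40: ✓ → 139
order_id=41: ✓ → 161
order_id=42: ✓ → 148
order_id=43: ✓ → 495
order_id=44: ✓ → 362
order_id=45: ✓ → 282
order_id=46: ✓ → 419
order_id=47: ✓ → 525
order_id=48: ✓ → 337
order_id=49: ✗
order_id=50: ✓ → 175
order_id=51: ✓ → 499
order_id=52: ✓ → 130
order_id=53: ✗
north_sum = 139 + 161 + 148 + 495 + 362 + 282 + 419 + 525 + 337 + 175 + 499 + 130 = 3672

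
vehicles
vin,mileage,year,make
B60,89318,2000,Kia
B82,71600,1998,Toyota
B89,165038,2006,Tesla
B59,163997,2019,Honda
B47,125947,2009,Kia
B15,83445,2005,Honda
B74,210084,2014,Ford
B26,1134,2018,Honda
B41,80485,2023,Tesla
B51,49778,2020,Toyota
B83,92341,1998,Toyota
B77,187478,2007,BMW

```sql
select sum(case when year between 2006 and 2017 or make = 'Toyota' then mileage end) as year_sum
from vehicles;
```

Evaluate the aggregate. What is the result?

vin=B60: ✗
vin=B82: ✓ → 71600
vin=B89: ✓ → 165038
vin=B59: ✗
vin=B47: ✓ → 125947
vin=B15: ✗
vin=B74: ✓ → 210084
vin=B26: ✗
vin=B41: ✗
vin=B51: ✓ → 49778
vin=B83: ✓ → 92341
vin=B77: ✓ → 187478
year_sum = 71600 + 165038 + 125947 + 210084 + 49778 + 92341 + 187478 = 902266

902266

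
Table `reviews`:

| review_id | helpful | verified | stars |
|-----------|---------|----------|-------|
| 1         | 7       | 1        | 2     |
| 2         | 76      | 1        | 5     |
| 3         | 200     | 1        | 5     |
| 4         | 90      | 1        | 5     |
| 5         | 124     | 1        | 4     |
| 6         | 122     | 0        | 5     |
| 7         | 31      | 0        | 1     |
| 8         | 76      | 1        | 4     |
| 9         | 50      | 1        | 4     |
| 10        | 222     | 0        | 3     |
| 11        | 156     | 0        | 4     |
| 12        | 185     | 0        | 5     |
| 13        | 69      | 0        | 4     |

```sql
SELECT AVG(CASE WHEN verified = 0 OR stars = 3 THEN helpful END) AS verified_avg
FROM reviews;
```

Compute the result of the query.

130.8333333333

review_id=1: ✗
review_id=2: ✗
review_id=3: ✗
review_id=4: ✗
review_id=5: ✗
review_id=6: ✓ → 122
review_id=7: ✓ → 31
review_id=8: ✗
review_id=9: ✗
review_id=10: ✓ → 222
review_id=11: ✓ → 156
review_id=12: ✓ → 185
review_id=13: ✓ → 69
verified_avg = (122 + 31 + 222 + 156 + 185 + 69) / 6 = 130.8333333333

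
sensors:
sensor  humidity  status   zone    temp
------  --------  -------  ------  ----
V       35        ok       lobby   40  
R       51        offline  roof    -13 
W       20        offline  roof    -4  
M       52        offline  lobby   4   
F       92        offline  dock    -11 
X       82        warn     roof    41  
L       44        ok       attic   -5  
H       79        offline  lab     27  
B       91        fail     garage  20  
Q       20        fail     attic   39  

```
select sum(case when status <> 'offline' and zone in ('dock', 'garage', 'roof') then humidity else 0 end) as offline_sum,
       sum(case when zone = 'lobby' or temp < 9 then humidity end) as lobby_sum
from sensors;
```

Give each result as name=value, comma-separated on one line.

offline_sum=173, lobby_sum=294

[offline_sum: status <> 'offline' and zone in ('dock', 'garage', 'roof')]
sensor=V: ✗
sensor=R: ✗
sensor=W: ✗
sensor=M: ✗
sensor=F: ✗
sensor=X: ✓ → 82
sensor=L: ✗
sensor=H: ✗
sensor=B: ✓ → 91
sensor=Q: ✗
offline_sum = 82 + 91 = 173
—
[lobby_sum: zone = 'lobby' or temp < 9]
sensor=V: ✓ → 35
sensor=R: ✓ → 51
sensor=W: ✓ → 20
sensor=M: ✓ → 52
sensor=F: ✓ → 92
sensor=X: ✗
sensor=L: ✓ → 44
sensor=H: ✗
sensor=B: ✗
sensor=Q: ✗
lobby_sum = 35 + 51 + 20 + 52 + 92 + 44 = 294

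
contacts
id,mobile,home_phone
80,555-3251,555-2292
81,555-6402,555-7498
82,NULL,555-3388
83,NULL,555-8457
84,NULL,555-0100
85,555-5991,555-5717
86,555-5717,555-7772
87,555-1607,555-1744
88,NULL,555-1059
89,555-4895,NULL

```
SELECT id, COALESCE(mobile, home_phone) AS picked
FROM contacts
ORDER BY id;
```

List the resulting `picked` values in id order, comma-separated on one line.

555-3251, 555-6402, 555-3388, 555-8457, 555-0100, 555-5991, 555-5717, 555-1607, 555-1059, 555-4895

id=80: mobile=555-3251 → 555-3251
id=81: mobile=555-6402 → 555-6402
id=82: mobile=NULL, home_phone=555-3388 → 555-3388
id=83: mobile=NULL, home_phone=555-8457 → 555-8457
id=84: mobile=NULL, home_phone=555-0100 → 555-0100
id=85: mobile=555-5991 → 555-5991
id=86: mobile=555-5717 → 555-5717
id=87: mobile=555-1607 → 555-1607
id=88: mobile=NULL, home_phone=555-1059 → 555-1059
id=89: mobile=555-4895 → 555-4895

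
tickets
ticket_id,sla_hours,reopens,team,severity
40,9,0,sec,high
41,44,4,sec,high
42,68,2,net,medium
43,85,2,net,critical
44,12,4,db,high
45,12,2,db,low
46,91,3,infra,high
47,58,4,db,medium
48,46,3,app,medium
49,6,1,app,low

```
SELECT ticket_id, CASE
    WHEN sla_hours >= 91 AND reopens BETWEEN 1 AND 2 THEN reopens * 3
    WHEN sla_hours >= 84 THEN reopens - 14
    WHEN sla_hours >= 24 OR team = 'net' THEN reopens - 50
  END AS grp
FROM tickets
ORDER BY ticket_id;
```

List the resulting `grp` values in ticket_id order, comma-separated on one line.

ticket_id=40: (no match → NULL) → NULL
ticket_id=41: sla_hours >= 24 OR team = 'net' → -46
ticket_id=42: sla_hours >= 24 OR team = 'net' → -48
ticket_id=43: sla_hours >= 84 → -12
ticket_id=44: (no match → NULL) → NULL
ticket_id=45: (no match → NULL) → NULL
ticket_id=46: sla_hours >= 84 → -11
ticket_id=47: sla_hours >= 24 OR team = 'net' → -46
ticket_id=48: sla_hours >= 24 OR team = 'net' → -47
ticket_id=49: (no match → NULL) → NULL

NULL, -46, -48, -12, NULL, NULL, -11, -46, -47, NULL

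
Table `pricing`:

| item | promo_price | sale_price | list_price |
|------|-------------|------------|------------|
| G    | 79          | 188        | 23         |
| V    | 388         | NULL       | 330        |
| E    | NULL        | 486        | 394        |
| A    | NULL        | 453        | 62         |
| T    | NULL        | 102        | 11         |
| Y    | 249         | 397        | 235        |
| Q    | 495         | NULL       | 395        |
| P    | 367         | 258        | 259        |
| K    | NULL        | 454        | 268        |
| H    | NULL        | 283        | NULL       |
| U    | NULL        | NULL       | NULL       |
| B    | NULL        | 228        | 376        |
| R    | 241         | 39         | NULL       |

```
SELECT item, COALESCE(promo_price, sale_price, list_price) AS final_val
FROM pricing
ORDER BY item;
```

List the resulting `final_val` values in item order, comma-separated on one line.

item=A: promo_price=NULL, sale_price=453 → 453
item=B: promo_price=NULL, sale_price=228 → 228
item=E: promo_price=NULL, sale_price=486 → 486
item=G: promo_price=79 → 79
item=H: promo_price=NULL, sale_price=283 → 283
item=K: promo_price=NULL, sale_price=454 → 454
item=P: promo_price=367 → 367
item=Q: promo_price=495 → 495
item=R: promo_price=241 → 241
item=T: promo_price=NULL, sale_price=102 → 102
item=U: promo_price=NULL, sale_price=NULL, list_price=NULL (all NULL) → NULL
item=V: promo_price=388 → 388
item=Y: promo_price=249 → 249

453, 228, 486, 79, 283, 454, 367, 495, 241, 102, NULL, 388, 249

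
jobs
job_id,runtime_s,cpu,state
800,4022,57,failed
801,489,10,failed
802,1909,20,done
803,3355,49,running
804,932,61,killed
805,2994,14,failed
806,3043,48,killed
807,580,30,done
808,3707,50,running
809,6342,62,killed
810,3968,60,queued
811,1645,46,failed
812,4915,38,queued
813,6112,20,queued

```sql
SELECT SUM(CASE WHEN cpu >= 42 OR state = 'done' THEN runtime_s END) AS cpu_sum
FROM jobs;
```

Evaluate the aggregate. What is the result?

job_id=800: ✓ → 4022
job_id=801: ✗
job_id=802: ✓ → 1909
job_id=803: ✓ → 3355
job_id=804: ✓ → 932
job_id=805: ✗
job_id=806: ✓ → 3043
job_id=807: ✓ → 580
job_id=808: ✓ → 3707
job_id=809: ✓ → 6342
job_id=810: ✓ → 3968
job_id=811: ✓ → 1645
job_id=812: ✗
job_id=813: ✗
cpu_sum = 4022 + 1909 + 3355 + 932 + 3043 + 580 + 3707 + 6342 + 3968 + 1645 = 29503

29503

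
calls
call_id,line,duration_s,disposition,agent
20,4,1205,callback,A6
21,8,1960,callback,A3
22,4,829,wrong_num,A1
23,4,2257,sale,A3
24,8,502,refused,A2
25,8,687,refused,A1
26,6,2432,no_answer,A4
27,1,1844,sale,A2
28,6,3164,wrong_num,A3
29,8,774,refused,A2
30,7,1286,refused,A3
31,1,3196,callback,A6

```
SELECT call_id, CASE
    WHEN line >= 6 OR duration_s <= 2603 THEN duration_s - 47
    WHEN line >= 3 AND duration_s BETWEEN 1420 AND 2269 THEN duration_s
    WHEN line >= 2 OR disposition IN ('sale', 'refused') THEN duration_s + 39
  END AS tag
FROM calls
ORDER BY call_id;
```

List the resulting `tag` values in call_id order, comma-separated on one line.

1158, 1913, 782, 2210, 455, 640, 2385, 1797, 3117, 727, 1239, NULL

call_id=20: line >= 6 OR duration_s <= 2603 → 1158
call_id=21: line >= 6 OR duration_s <= 2603 → 1913
call_id=22: line >= 6 OR duration_s <= 2603 → 782
call_id=23: line >= 6 OR duration_s <= 2603 → 2210
call_id=24: line >= 6 OR duration_s <= 2603 → 455
call_id=25: line >= 6 OR duration_s <= 2603 → 640
call_id=26: line >= 6 OR duration_s <= 2603 → 2385
call_id=27: line >= 6 OR duration_s <= 2603 → 1797
call_id=28: line >= 6 OR duration_s <= 2603 → 3117
call_id=29: line >= 6 OR duration_s <= 2603 → 727
call_id=30: line >= 6 OR duration_s <= 2603 → 1239
call_id=31: (no match → NULL) → NULL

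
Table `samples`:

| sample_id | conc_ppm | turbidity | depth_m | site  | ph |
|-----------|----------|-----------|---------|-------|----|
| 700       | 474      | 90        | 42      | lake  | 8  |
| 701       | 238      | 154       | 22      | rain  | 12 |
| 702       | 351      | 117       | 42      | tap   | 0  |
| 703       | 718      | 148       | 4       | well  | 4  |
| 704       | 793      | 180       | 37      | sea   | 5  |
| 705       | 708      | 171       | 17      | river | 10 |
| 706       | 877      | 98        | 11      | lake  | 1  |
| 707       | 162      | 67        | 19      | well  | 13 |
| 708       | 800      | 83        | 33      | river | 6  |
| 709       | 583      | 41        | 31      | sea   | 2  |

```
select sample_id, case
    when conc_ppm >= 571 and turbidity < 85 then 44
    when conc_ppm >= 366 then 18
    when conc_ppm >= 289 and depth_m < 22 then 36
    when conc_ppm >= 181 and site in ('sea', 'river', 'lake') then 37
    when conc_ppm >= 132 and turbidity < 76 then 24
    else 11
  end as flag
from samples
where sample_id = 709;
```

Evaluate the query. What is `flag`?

sample_id = 709: conc_ppm=583, turbidity=41, depth_m=31, site=sea, ph=2.
conc_ppm >= 571 and turbidity < 85 → true → 44

44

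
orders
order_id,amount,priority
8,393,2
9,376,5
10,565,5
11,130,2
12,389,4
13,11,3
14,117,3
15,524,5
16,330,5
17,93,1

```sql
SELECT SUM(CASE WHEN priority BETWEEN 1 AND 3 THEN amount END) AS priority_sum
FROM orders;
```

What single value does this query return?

744

order_id=8: ✓ → 393
order_id=9: ✗
order_id=10: ✗
order_id=11: ✓ → 130
order_id=12: ✗
order_id=13: ✓ → 11
order_id=14: ✓ → 117
order_id=15: ✗
order_id=16: ✗
order_id=17: ✓ → 93
priority_sum = 393 + 130 + 11 + 117 + 93 = 744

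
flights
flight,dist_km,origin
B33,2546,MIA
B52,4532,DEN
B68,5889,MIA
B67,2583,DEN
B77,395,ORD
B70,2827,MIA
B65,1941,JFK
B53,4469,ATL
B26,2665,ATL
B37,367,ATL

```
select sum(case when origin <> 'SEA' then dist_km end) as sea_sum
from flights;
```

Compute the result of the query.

28214

flight=B33: ✓ → 2546
flight=B52: ✓ → 4532
flight=B68: ✓ → 5889
flight=B67: ✓ → 2583
flight=B77: ✓ → 395
flight=B70: ✓ → 2827
flight=B65: ✓ → 1941
flight=B53: ✓ → 4469
flight=B26: ✓ → 2665
flight=B37: ✓ → 367
sea_sum = 2546 + 4532 + 5889 + 2583 + 395 + 2827 + 1941 + 4469 + 2665 + 367 = 28214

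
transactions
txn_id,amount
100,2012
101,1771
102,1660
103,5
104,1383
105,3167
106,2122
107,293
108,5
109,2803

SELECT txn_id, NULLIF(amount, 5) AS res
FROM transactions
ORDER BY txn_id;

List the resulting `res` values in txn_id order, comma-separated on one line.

2012, 1771, 1660, NULL, 1383, 3167, 2122, 293, NULL, 2803

txn_id=100: amount=2012 vs 5: differ → 2012
txn_id=101: amount=1771 vs 5: differ → 1771
txn_id=102: amount=1660 vs 5: differ → 1660
txn_id=103: amount=5 vs 5: equal → NULL
txn_id=104: amount=1383 vs 5: differ → 1383
txn_id=105: amount=3167 vs 5: differ → 3167
txn_id=106: amount=2122 vs 5: differ → 2122
txn_id=107: amount=293 vs 5: differ → 293
txn_id=108: amount=5 vs 5: equal → NULL
txn_id=109: amount=2803 vs 5: differ → 2803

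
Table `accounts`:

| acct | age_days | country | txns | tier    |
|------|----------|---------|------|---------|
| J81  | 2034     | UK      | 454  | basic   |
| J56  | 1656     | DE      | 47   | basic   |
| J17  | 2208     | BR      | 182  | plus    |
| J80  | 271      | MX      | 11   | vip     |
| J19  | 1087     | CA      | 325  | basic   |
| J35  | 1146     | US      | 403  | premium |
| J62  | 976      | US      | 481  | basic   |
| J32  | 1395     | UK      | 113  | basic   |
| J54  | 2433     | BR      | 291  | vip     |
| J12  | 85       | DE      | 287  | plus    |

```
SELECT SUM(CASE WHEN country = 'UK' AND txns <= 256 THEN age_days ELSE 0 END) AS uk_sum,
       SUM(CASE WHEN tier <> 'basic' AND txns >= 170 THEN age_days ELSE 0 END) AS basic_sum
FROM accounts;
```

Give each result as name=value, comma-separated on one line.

[uk_sum: country = 'UK' AND txns <= 256]
acct=J81: ✗
acct=J56: ✗
acct=J17: ✗
acct=J80: ✗
acct=J19: ✗
acct=J35: ✗
acct=J62: ✗
acct=J32: ✓ → 1395
acct=J54: ✗
acct=J12: ✗
uk_sum = 1395
—
[basic_sum: tier <> 'basic' AND txns >= 170]
acct=J81: ✗
acct=J56: ✗
acct=J17: ✓ → 2208
acct=J80: ✗
acct=J19: ✗
acct=J35: ✓ → 1146
acct=J62: ✗
acct=J32: ✗
acct=J54: ✓ → 2433
acct=J12: ✓ → 85
basic_sum = 2208 + 1146 + 2433 + 85 = 5872

uk_sum=1395, basic_sum=5872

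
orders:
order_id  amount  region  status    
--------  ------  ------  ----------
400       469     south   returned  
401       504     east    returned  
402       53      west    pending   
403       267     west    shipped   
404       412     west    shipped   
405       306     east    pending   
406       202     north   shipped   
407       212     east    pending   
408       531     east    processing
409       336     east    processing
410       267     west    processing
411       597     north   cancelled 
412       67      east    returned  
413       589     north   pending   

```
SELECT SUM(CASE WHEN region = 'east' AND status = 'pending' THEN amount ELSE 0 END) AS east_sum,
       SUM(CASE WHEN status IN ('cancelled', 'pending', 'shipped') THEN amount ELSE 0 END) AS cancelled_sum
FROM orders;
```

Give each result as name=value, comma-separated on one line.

[east_sum: region = 'east' AND status = 'pending']
order_id=400: ✗
order_id=401: ✗
order_id=402: ✗
order_id=403: ✗
order_id=404: ✗
order_id=405: ✓ → 306
order_id=406: ✗
order_id=407: ✓ → 212
order_id=408: ✗
order_id=409: ✗
order_id=410: ✗
order_id=411: ✗
order_id=412: ✗
order_id=413: ✗
east_sum = 306 + 212 = 518
—
[cancelled_sum: status IN ('cancelled', 'pending', 'shipped')]
order_id=400: ✗
order_id=401: ✗
order_id=402: ✓ → 53
order_id=403: ✓ → 267
order_id=404: ✓ → 412
order_id=405: ✓ → 306
order_id=406: ✓ → 202
order_id=407: ✓ → 212
order_id=408: ✗
order_id=409: ✗
order_id=410: ✗
order_id=411: ✓ → 597
order_id=412: ✗
order_id=413: ✓ → 589
cancelled_sum = 53 + 267 + 412 + 306 + 202 + 212 + 597 + 589 = 2638

east_sum=518, cancelled_sum=2638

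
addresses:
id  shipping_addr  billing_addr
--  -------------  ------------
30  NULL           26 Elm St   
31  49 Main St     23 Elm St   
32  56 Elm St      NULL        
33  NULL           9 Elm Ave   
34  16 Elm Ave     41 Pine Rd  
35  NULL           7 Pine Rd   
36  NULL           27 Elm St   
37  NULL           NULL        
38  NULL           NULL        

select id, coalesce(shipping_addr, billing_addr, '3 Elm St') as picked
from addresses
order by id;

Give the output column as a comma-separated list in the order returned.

id=30: shipping_addr=NULL, billing_addr=26 Elm St → 26 Elm St
id=31: shipping_addr=49 Main St → 49 Main St
id=32: shipping_addr=56 Elm St → 56 Elm St
id=33: shipping_addr=NULL, billing_addr=9 Elm Ave → 9 Elm Ave
id=34: shipping_addr=16 Elm Ave → 16 Elm Ave
id=35: shipping_addr=NULL, billing_addr=7 Pine Rd → 7 Pine Rd
id=36: shipping_addr=NULL, billing_addr=27 Elm St → 27 Elm St
id=37: shipping_addr=NULL, billing_addr=NULL, → literal 3 Elm St → 3 Elm St
id=38: shipping_addr=NULL, billing_addr=NULL, → literal 3 Elm St → 3 Elm St

26 Elm St, 49 Main St, 56 Elm St, 9 Elm Ave, 16 Elm Ave, 7 Pine Rd, 27 Elm St, 3 Elm St, 3 Elm St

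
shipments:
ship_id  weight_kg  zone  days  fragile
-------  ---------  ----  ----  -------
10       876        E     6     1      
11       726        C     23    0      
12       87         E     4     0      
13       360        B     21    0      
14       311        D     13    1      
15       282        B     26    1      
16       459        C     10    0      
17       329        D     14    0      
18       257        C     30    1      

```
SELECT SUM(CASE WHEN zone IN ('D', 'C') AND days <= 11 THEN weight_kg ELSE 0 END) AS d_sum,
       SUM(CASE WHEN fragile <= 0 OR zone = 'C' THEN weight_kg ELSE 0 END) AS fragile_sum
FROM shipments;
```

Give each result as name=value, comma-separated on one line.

[d_sum: zone IN ('D', 'C') AND days <= 11]
ship_id=10: ✗
ship_id=11: ✗
ship_id=12: ✗
ship_id=13: ✗
ship_id=14: ✗
ship_id=15: ✗
ship_id=16: ✓ → 459
ship_id=17: ✗
ship_id=18: ✗
d_sum = 459
—
[fragile_sum: fragile <= 0 OR zone = 'C']
ship_id=10: ✗
ship_id=11: ✓ → 726
ship_id=12: ✓ → 87
ship_id=13: ✓ → 360
ship_id=14: ✗
ship_id=15: ✗
ship_id=16: ✓ → 459
ship_id=17: ✓ → 329
ship_id=18: ✓ → 257
fragile_sum = 726 + 87 + 360 + 459 + 329 + 257 = 2218

d_sum=459, fragile_sum=2218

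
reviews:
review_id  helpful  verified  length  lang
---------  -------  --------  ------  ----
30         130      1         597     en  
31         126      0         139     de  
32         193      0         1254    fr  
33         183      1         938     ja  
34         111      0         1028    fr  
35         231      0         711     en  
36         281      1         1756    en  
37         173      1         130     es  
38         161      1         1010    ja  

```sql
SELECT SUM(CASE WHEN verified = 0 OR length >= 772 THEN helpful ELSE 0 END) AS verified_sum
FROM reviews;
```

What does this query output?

1286

review_id=30: ✗
review_id=31: ✓ → 126
review_id=32: ✓ → 193
review_id=33: ✓ → 183
review_id=34: ✓ → 111
review_id=35: ✓ → 231
review_id=36: ✓ → 281
review_id=37: ✗
review_id=38: ✓ → 161
verified_sum = 126 + 193 + 183 + 111 + 231 + 281 + 161 = 1286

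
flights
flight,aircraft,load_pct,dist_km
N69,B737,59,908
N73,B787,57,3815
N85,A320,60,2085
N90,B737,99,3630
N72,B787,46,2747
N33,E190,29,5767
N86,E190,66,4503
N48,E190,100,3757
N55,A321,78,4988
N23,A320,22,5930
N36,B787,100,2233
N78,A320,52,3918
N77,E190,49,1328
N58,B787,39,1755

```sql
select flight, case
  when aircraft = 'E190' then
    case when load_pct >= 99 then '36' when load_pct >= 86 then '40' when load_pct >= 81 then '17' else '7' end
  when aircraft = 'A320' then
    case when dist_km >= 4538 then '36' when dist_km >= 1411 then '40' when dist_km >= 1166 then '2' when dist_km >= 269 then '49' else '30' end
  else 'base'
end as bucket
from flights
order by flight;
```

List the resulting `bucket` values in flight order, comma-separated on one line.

36, 7, base, 36, base, base, base, base, base, 7, 40, 40, 7, base

flight=N23: aircraft='A320' → inner[dist_km >= 4538] → 36
flight=N33: aircraft='E190' → inner[ELSE] → 7
flight=N36: aircraft='B787' → outer ELSE → base
flight=N48: aircraft='E190' → inner[load_pct >= 99] → 36
flight=N55: aircraft='A321' → outer ELSE → base
flight=N58: aircraft='B787' → outer ELSE → base
flight=N69: aircraft='B737' → outer ELSE → base
flight=N72: aircraft='B787' → outer ELSE → base
flight=N73: aircraft='B787' → outer ELSE → base
flight=N77: aircraft='E190' → inner[ELSE] → 7
flight=N78: aircraft='A320' → inner[dist_km >= 1411] → 40
flight=N85: aircraft='A320' → inner[dist_km >= 1411] → 40
flight=N86: aircraft='E190' → inner[ELSE] → 7
flight=N90: aircraft='B737' → outer ELSE → base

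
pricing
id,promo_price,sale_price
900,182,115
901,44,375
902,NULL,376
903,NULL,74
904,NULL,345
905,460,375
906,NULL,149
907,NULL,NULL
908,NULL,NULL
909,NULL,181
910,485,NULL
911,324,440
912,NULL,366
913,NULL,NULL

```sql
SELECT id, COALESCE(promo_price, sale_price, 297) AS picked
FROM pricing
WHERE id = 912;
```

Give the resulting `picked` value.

id = 912: promo_price=NULL, sale_price=366.
promo_price=NULL, sale_price=366 → 366

366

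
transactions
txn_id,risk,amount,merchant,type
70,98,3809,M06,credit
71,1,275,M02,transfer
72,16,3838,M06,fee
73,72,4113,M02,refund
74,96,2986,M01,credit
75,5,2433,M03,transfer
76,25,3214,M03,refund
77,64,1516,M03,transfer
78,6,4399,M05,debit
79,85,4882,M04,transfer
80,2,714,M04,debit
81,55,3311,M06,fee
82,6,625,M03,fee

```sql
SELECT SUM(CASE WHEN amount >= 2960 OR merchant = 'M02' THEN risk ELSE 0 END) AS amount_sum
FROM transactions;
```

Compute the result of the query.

454

txn_id=70: ✓ → 98
txn_id=71: ✓ → 1
txn_id=72: ✓ → 16
txn_id=73: ✓ → 72
txn_id=74: ✓ → 96
txn_id=75: ✗
txn_id=76: ✓ → 25
txn_id=77: ✗
txn_id=78: ✓ → 6
txn_id=79: ✓ → 85
txn_id=80: ✗
txn_id=81: ✓ → 55
txn_id=82: ✗
amount_sum = 98 + 1 + 16 + 72 + 96 + 25 + 6 + 85 + 55 = 454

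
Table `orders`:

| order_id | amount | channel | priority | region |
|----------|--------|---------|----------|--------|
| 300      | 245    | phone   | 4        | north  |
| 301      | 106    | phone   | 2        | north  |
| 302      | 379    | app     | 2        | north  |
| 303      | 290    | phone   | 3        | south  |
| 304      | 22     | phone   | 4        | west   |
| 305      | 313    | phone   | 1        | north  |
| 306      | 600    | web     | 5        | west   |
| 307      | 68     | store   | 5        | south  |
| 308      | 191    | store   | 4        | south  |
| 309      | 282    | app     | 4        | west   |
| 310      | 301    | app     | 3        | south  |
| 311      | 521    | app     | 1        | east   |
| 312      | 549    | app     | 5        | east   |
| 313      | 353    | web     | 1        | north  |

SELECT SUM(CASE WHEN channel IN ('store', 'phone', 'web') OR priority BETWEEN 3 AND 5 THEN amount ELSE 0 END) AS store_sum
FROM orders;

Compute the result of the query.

3320

order_id=300: ✓ → 245
order_id=301: ✓ → 106
order_id=302: ✗
order_id=303: ✓ → 290
order_id=304: ✓ → 22
order_id=305: ✓ → 313
order_id=306: ✓ → 600
order_id=307: ✓ → 68
order_id=308: ✓ → 191
order_id=309: ✓ → 282
order_id=310: ✓ → 301
order_id=311: ✗
order_id=312: ✓ → 549
order_id=313: ✓ → 353
store_sum = 245 + 106 + 290 + 22 + 313 + 600 + 68 + 191 + 282 + 301 + 549 + 353 = 3320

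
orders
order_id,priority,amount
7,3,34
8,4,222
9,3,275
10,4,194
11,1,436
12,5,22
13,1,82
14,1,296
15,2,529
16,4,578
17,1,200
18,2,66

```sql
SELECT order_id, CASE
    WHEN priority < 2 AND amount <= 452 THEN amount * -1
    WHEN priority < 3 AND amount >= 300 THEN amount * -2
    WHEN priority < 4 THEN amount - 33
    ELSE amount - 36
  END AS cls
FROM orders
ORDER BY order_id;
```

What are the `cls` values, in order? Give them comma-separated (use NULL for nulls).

order_id=7: priority < 4 → 1
order_id=8: ELSE → 186
order_id=9: priority < 4 → 242
order_id=10: ELSE → 158
order_id=11: priority < 2 AND amount <= 452 → -436
order_id=12: ELSE → -14
order_id=13: priority < 2 AND amount <= 452 → -82
order_id=14: priority < 2 AND amount <= 452 → -296
order_id=15: priority < 3 AND amount >= 300 → -1058
order_id=16: ELSE → 542
order_id=17: priority < 2 AND amount <= 452 → -200
order_id=18: priority < 4 → 33

1, 186, 242, 158, -436, -14, -82, -296, -1058, 542, -200, 33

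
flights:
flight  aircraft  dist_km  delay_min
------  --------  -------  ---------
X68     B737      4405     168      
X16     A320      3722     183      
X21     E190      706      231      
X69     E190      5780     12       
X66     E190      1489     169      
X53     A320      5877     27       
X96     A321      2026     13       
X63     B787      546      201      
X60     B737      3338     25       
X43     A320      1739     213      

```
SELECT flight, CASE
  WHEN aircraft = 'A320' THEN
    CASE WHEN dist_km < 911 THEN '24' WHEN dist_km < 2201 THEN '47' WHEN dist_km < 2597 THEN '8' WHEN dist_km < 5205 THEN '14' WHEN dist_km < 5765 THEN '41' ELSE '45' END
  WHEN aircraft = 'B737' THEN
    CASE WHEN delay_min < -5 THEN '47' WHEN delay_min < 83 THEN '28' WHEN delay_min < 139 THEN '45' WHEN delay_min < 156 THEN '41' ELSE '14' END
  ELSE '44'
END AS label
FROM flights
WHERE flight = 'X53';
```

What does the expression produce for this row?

45

flight = X53: aircraft=A320, dist_km=5877, delay_min=27.
aircraft='A320' → inner[ELSE] → 45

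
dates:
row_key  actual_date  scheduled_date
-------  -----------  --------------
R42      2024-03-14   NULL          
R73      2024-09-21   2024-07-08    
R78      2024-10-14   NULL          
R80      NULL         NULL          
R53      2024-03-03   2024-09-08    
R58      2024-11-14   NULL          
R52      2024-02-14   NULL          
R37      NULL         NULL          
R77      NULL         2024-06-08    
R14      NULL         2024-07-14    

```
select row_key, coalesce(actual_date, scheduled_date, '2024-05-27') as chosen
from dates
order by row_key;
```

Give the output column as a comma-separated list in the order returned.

2024-07-14, 2024-05-27, 2024-03-14, 2024-02-14, 2024-03-03, 2024-11-14, 2024-09-21, 2024-06-08, 2024-10-14, 2024-05-27

row_key=R14: actual_date=NULL, scheduled_date=2024-07-14 → 2024-07-14
row_key=R37: actual_date=NULL, scheduled_date=NULL, → literal 2024-05-27 → 2024-05-27
row_key=R42: actual_date=2024-03-14 → 2024-03-14
row_key=R52: actual_date=2024-02-14 → 2024-02-14
row_key=R53: actual_date=2024-03-03 → 2024-03-03
row_key=R58: actual_date=2024-11-14 → 2024-11-14
row_key=R73: actual_date=2024-09-21 → 2024-09-21
row_key=R77: actual_date=NULL, scheduled_date=2024-06-08 → 2024-06-08
row_key=R78: actual_date=2024-10-14 → 2024-10-14
row_key=R80: actual_date=NULL, scheduled_date=NULL, → literal 2024-05-27 → 2024-05-27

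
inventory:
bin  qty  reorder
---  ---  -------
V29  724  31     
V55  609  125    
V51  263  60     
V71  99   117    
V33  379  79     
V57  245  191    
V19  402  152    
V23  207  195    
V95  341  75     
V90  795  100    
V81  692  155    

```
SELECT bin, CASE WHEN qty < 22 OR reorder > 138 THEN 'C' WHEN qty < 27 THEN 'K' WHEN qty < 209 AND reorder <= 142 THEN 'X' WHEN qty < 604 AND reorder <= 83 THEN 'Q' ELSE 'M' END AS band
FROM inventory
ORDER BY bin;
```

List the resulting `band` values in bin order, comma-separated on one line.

C, C, M, Q, Q, M, C, X, C, M, Q

bin=V19: qty < 22 OR reorder > 138 → C
bin=V23: qty < 22 OR reorder > 138 → C
bin=V29: ELSE → M
bin=V33: qty < 604 AND reorder <= 83 → Q
bin=V51: qty < 604 AND reorder <= 83 → Q
bin=V55: ELSE → M
bin=V57: qty < 22 OR reorder > 138 → C
bin=V71: qty < 209 AND reorder <= 142 → X
bin=V81: qty < 22 OR reorder > 138 → C
bin=V90: ELSE → M
bin=V95: qty < 604 AND reorder <= 83 → Q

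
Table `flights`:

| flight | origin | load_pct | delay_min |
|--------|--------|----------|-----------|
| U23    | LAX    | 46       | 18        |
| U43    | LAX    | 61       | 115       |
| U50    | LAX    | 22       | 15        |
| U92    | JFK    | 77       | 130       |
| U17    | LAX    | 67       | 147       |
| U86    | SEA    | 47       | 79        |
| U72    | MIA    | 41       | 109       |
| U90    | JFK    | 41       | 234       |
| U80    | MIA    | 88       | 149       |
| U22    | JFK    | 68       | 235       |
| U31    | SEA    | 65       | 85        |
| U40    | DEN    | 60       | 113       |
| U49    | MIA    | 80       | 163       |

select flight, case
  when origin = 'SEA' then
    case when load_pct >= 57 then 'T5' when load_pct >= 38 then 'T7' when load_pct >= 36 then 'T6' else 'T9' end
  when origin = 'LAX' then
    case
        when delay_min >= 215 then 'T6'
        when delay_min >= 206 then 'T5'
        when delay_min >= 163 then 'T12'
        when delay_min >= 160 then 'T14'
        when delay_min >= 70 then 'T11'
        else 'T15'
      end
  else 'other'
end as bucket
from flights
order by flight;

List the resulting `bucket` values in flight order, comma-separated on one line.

T11, other, T15, T5, other, T11, other, T15, other, other, T7, other, other

flight=U17: origin='LAX' → inner[delay_min >= 70] → T11
flight=U22: origin='JFK' → outer ELSE → other
flight=U23: origin='LAX' → inner[ELSE] → T15
flight=U31: origin='SEA' → inner[load_pct >= 57] → T5
flight=U40: origin='DEN' → outer ELSE → other
flight=U43: origin='LAX' → inner[delay_min >= 70] → T11
flight=U49: origin='MIA' → outer ELSE → other
flight=U50: origin='LAX' → inner[ELSE] → T15
flight=U72: origin='MIA' → outer ELSE → other
flight=U80: origin='MIA' → outer ELSE → other
flight=U86: origin='SEA' → inner[load_pct >= 38] → T7
flight=U90: origin='JFK' → outer ELSE → other
flight=U92: origin='JFK' → outer ELSE → other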